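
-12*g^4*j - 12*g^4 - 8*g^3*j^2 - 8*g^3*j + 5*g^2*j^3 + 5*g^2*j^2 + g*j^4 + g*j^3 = (-2*g + j)*(g + j)*(6*g + j)*(g*j + g)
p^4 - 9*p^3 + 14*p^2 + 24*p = p*(p - 6)*(p - 4)*(p + 1)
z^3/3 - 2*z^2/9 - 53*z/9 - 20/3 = (z/3 + 1)*(z - 5)*(z + 4/3)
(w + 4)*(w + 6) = w^2 + 10*w + 24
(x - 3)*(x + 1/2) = x^2 - 5*x/2 - 3/2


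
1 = 1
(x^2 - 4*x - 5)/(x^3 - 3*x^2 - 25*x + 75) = (x + 1)/(x^2 + 2*x - 15)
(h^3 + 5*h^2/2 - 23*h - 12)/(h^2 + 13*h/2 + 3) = h - 4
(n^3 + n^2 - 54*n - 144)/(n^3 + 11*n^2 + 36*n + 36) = (n - 8)/(n + 2)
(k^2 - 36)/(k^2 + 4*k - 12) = (k - 6)/(k - 2)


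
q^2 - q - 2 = (q - 2)*(q + 1)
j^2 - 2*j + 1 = (j - 1)^2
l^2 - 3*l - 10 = (l - 5)*(l + 2)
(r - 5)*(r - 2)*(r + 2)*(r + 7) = r^4 + 2*r^3 - 39*r^2 - 8*r + 140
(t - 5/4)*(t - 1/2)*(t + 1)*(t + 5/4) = t^4 + t^3/2 - 33*t^2/16 - 25*t/32 + 25/32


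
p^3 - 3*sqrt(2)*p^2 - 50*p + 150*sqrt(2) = (p - 5*sqrt(2))*(p - 3*sqrt(2))*(p + 5*sqrt(2))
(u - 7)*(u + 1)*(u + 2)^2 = u^4 - 2*u^3 - 27*u^2 - 52*u - 28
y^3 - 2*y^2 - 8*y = y*(y - 4)*(y + 2)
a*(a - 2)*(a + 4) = a^3 + 2*a^2 - 8*a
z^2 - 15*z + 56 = (z - 8)*(z - 7)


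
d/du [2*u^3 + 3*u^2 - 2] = 6*u*(u + 1)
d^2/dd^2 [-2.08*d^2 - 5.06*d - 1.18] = -4.16000000000000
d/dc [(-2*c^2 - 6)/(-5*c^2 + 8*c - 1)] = 8*(-2*c^2 - 7*c + 6)/(25*c^4 - 80*c^3 + 74*c^2 - 16*c + 1)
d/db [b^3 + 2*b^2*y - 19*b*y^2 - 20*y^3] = 3*b^2 + 4*b*y - 19*y^2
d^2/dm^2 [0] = 0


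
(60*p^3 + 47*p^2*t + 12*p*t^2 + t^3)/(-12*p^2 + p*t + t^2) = (-15*p^2 - 8*p*t - t^2)/(3*p - t)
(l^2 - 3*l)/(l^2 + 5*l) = (l - 3)/(l + 5)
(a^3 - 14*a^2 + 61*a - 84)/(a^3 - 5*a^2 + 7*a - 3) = (a^2 - 11*a + 28)/(a^2 - 2*a + 1)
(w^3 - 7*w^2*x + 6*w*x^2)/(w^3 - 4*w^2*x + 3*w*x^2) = (-w + 6*x)/(-w + 3*x)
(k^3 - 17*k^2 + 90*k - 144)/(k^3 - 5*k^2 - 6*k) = (k^2 - 11*k + 24)/(k*(k + 1))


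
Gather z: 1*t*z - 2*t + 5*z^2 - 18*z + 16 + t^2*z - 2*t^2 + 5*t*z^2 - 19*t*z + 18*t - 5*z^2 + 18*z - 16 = -2*t^2 + 5*t*z^2 + 16*t + z*(t^2 - 18*t)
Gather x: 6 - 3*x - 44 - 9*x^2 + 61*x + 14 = -9*x^2 + 58*x - 24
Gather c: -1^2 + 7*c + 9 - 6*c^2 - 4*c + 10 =-6*c^2 + 3*c + 18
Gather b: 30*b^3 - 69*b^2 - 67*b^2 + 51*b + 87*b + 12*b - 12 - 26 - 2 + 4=30*b^3 - 136*b^2 + 150*b - 36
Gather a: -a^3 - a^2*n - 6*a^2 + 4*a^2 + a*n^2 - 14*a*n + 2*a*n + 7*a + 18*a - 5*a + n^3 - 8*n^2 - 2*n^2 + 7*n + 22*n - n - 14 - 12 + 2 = -a^3 + a^2*(-n - 2) + a*(n^2 - 12*n + 20) + n^3 - 10*n^2 + 28*n - 24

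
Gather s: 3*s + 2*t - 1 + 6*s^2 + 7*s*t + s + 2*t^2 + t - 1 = 6*s^2 + s*(7*t + 4) + 2*t^2 + 3*t - 2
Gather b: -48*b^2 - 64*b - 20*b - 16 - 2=-48*b^2 - 84*b - 18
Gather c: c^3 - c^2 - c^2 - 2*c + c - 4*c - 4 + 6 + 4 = c^3 - 2*c^2 - 5*c + 6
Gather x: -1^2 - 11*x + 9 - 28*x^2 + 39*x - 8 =-28*x^2 + 28*x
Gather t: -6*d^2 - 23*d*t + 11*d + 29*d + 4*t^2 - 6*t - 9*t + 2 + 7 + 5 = -6*d^2 + 40*d + 4*t^2 + t*(-23*d - 15) + 14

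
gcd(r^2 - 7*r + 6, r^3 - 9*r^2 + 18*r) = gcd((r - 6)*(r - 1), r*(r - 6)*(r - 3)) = r - 6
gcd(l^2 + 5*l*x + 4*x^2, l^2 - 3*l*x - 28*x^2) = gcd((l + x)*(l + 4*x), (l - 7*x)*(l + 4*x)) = l + 4*x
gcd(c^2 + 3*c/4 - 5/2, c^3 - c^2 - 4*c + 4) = c + 2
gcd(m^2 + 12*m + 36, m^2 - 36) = m + 6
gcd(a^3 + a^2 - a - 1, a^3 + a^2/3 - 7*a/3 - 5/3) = a^2 + 2*a + 1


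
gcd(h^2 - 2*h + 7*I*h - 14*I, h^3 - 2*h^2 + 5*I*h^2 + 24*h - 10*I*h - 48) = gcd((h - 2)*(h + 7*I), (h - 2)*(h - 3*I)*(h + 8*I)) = h - 2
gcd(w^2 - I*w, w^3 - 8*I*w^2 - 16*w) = w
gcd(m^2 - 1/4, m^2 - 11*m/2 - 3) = m + 1/2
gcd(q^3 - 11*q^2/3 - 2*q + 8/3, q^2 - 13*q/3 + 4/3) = q - 4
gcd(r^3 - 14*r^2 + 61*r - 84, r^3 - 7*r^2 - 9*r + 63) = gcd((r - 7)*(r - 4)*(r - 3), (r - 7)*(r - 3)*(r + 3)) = r^2 - 10*r + 21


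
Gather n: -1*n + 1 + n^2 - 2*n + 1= n^2 - 3*n + 2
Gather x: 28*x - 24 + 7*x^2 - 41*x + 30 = 7*x^2 - 13*x + 6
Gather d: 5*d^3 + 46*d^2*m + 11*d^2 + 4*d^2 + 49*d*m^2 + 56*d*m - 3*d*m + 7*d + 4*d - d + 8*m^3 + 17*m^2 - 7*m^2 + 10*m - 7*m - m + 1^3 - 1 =5*d^3 + d^2*(46*m + 15) + d*(49*m^2 + 53*m + 10) + 8*m^3 + 10*m^2 + 2*m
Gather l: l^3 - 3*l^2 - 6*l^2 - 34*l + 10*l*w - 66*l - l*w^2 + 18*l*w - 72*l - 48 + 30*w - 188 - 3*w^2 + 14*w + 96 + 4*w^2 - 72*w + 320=l^3 - 9*l^2 + l*(-w^2 + 28*w - 172) + w^2 - 28*w + 180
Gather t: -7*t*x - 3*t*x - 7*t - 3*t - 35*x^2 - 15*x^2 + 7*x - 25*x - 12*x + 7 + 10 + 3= t*(-10*x - 10) - 50*x^2 - 30*x + 20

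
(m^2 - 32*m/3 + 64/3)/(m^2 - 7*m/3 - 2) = (-3*m^2 + 32*m - 64)/(-3*m^2 + 7*m + 6)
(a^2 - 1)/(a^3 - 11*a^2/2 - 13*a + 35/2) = 2*(a + 1)/(2*a^2 - 9*a - 35)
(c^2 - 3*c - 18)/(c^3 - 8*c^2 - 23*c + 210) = (c + 3)/(c^2 - 2*c - 35)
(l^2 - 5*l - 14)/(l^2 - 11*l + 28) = (l + 2)/(l - 4)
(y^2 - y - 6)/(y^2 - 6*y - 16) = (y - 3)/(y - 8)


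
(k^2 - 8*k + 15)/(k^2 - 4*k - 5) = (k - 3)/(k + 1)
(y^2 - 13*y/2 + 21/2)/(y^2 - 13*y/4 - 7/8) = 4*(y - 3)/(4*y + 1)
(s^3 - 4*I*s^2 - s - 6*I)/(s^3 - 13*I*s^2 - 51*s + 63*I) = (s^2 - I*s + 2)/(s^2 - 10*I*s - 21)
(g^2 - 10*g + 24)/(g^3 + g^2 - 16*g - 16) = (g - 6)/(g^2 + 5*g + 4)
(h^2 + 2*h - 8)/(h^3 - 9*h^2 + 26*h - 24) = (h + 4)/(h^2 - 7*h + 12)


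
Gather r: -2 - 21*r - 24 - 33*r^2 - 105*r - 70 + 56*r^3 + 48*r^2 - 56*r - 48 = 56*r^3 + 15*r^2 - 182*r - 144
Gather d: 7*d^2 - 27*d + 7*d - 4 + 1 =7*d^2 - 20*d - 3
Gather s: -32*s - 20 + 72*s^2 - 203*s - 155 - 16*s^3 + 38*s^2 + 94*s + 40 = -16*s^3 + 110*s^2 - 141*s - 135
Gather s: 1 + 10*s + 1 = 10*s + 2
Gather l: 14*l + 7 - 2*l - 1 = 12*l + 6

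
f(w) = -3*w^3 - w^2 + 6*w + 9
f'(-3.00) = -69.00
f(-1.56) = 8.60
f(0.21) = 10.19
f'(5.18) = -245.85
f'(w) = -9*w^2 - 2*w + 6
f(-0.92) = 4.97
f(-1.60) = 9.13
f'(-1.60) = -13.84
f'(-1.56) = -12.78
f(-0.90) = 4.98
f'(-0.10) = 6.11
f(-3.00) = 63.00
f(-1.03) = 5.04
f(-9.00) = 2061.00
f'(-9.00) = -705.00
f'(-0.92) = 0.22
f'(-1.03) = -1.49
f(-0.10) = 8.39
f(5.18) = -403.73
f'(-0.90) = 0.51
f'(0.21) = 5.18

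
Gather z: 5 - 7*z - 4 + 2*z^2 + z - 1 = 2*z^2 - 6*z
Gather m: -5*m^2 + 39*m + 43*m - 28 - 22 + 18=-5*m^2 + 82*m - 32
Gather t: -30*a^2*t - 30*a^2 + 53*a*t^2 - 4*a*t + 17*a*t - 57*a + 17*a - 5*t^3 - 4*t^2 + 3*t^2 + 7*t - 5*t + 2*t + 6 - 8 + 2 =-30*a^2 - 40*a - 5*t^3 + t^2*(53*a - 1) + t*(-30*a^2 + 13*a + 4)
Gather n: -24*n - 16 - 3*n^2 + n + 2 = -3*n^2 - 23*n - 14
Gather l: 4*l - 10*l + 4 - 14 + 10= -6*l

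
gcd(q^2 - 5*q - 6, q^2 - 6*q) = q - 6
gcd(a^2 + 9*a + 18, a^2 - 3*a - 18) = a + 3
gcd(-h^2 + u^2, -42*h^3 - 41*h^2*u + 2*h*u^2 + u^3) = h + u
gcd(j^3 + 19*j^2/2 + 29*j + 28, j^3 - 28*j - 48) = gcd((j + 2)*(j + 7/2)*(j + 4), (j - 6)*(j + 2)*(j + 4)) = j^2 + 6*j + 8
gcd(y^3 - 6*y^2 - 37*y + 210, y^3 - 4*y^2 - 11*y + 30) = y - 5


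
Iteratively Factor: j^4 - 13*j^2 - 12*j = (j - 4)*(j^3 + 4*j^2 + 3*j) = (j - 4)*(j + 3)*(j^2 + j) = (j - 4)*(j + 1)*(j + 3)*(j)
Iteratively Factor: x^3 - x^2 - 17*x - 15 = (x + 3)*(x^2 - 4*x - 5) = (x - 5)*(x + 3)*(x + 1)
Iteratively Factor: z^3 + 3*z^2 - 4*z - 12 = (z + 2)*(z^2 + z - 6) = (z + 2)*(z + 3)*(z - 2)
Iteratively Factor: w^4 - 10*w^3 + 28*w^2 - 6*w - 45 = (w + 1)*(w^3 - 11*w^2 + 39*w - 45) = (w - 5)*(w + 1)*(w^2 - 6*w + 9) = (w - 5)*(w - 3)*(w + 1)*(w - 3)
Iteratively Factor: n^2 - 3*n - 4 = (n - 4)*(n + 1)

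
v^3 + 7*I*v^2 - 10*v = v*(v + 2*I)*(v + 5*I)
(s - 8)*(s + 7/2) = s^2 - 9*s/2 - 28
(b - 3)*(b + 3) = b^2 - 9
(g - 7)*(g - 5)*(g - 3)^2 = g^4 - 18*g^3 + 116*g^2 - 318*g + 315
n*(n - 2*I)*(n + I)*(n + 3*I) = n^4 + 2*I*n^3 + 5*n^2 + 6*I*n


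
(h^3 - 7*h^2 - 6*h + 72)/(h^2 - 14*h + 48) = (h^2 - h - 12)/(h - 8)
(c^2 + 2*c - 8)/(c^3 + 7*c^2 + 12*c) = (c - 2)/(c*(c + 3))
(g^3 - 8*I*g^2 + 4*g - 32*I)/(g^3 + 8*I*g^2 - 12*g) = (g^2 - 10*I*g - 16)/(g*(g + 6*I))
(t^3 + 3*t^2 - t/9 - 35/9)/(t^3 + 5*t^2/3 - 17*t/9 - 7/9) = (3*t + 5)/(3*t + 1)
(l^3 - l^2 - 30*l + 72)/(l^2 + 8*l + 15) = (l^3 - l^2 - 30*l + 72)/(l^2 + 8*l + 15)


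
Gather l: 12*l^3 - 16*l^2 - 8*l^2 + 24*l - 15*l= 12*l^3 - 24*l^2 + 9*l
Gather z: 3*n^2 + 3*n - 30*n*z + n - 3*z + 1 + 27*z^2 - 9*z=3*n^2 + 4*n + 27*z^2 + z*(-30*n - 12) + 1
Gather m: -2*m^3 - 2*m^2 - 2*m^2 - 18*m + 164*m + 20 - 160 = -2*m^3 - 4*m^2 + 146*m - 140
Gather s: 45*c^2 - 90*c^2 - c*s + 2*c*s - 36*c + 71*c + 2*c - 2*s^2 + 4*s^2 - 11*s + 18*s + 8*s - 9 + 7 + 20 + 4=-45*c^2 + 37*c + 2*s^2 + s*(c + 15) + 22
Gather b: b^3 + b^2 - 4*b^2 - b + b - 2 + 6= b^3 - 3*b^2 + 4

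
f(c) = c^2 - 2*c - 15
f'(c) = 2*c - 2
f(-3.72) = 6.28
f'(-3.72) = -9.44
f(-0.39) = -14.07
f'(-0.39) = -2.78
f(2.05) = -14.90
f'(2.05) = 2.10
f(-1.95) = -7.30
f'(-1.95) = -5.90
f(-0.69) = -13.14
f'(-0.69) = -3.38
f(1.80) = -15.36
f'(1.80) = 1.60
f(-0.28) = -14.36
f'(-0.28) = -2.56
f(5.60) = 5.16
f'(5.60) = 9.20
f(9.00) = 48.00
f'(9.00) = 16.00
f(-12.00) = 153.00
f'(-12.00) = -26.00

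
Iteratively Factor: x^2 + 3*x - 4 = (x - 1)*(x + 4)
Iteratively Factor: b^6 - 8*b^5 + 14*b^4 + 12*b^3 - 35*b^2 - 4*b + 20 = (b + 1)*(b^5 - 9*b^4 + 23*b^3 - 11*b^2 - 24*b + 20) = (b - 2)*(b + 1)*(b^4 - 7*b^3 + 9*b^2 + 7*b - 10) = (b - 2)^2*(b + 1)*(b^3 - 5*b^2 - b + 5) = (b - 2)^2*(b + 1)^2*(b^2 - 6*b + 5) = (b - 2)^2*(b - 1)*(b + 1)^2*(b - 5)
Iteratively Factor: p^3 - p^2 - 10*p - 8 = (p + 2)*(p^2 - 3*p - 4) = (p - 4)*(p + 2)*(p + 1)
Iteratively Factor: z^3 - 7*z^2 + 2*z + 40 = (z - 4)*(z^2 - 3*z - 10) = (z - 4)*(z + 2)*(z - 5)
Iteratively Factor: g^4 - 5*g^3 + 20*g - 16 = (g - 2)*(g^3 - 3*g^2 - 6*g + 8) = (g - 2)*(g + 2)*(g^2 - 5*g + 4) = (g - 4)*(g - 2)*(g + 2)*(g - 1)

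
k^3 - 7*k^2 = k^2*(k - 7)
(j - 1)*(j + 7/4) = j^2 + 3*j/4 - 7/4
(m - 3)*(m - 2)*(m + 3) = m^3 - 2*m^2 - 9*m + 18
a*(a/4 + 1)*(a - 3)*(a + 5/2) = a^4/4 + 7*a^3/8 - 19*a^2/8 - 15*a/2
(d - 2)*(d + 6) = d^2 + 4*d - 12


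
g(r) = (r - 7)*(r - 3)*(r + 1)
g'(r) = (r - 7)*(r - 3) + (r - 7)*(r + 1) + (r - 3)*(r + 1)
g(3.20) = -3.19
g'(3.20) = -15.88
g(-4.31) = -273.66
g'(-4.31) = 144.31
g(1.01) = 23.96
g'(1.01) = -4.12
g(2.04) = 14.48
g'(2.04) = -13.24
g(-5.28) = -435.18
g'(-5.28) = 189.68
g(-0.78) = 6.47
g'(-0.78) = 26.87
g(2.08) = 13.94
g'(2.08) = -13.46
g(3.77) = -11.86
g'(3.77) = -14.22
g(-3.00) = -120.00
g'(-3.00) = 92.00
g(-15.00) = -5544.00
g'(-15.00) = 956.00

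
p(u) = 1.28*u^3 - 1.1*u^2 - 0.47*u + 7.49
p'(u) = 3.84*u^2 - 2.2*u - 0.47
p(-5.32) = -213.87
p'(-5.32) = 119.92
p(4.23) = 82.70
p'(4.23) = 58.93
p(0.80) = 7.07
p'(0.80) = 0.23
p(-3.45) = -56.54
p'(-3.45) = 52.83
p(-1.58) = 0.44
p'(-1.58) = 12.59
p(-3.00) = -35.56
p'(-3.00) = 40.69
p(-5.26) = -206.75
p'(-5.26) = 117.35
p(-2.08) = -7.81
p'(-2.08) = 20.72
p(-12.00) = -2357.11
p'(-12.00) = 578.89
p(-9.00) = -1010.50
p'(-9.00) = 330.37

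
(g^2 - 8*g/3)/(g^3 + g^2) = (g - 8/3)/(g*(g + 1))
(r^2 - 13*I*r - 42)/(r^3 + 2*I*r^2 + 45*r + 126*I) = (r - 6*I)/(r^2 + 9*I*r - 18)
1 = 1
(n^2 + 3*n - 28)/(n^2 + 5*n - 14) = (n - 4)/(n - 2)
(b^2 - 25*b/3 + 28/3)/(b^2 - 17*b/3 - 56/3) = (-3*b^2 + 25*b - 28)/(-3*b^2 + 17*b + 56)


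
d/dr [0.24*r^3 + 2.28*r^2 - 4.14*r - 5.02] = 0.72*r^2 + 4.56*r - 4.14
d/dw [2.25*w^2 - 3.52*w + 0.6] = 4.5*w - 3.52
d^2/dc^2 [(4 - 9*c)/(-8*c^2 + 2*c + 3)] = 4*((25 - 108*c)*(-8*c^2 + 2*c + 3) - 2*(8*c - 1)^2*(9*c - 4))/(-8*c^2 + 2*c + 3)^3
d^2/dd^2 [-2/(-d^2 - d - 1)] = 4*(-d^2 - d + (2*d + 1)^2 - 1)/(d^2 + d + 1)^3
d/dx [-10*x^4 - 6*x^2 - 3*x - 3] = -40*x^3 - 12*x - 3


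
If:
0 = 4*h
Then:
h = 0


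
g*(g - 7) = g^2 - 7*g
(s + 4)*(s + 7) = s^2 + 11*s + 28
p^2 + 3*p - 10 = (p - 2)*(p + 5)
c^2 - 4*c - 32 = (c - 8)*(c + 4)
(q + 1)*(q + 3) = q^2 + 4*q + 3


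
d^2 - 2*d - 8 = (d - 4)*(d + 2)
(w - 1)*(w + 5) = w^2 + 4*w - 5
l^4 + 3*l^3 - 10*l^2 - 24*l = l*(l - 3)*(l + 2)*(l + 4)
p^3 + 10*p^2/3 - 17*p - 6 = (p - 3)*(p + 1/3)*(p + 6)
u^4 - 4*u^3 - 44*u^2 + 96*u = u*(u - 8)*(u - 2)*(u + 6)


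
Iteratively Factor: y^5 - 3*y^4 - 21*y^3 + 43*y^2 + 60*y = (y + 4)*(y^4 - 7*y^3 + 7*y^2 + 15*y) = (y - 5)*(y + 4)*(y^3 - 2*y^2 - 3*y) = (y - 5)*(y - 3)*(y + 4)*(y^2 + y) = (y - 5)*(y - 3)*(y + 1)*(y + 4)*(y)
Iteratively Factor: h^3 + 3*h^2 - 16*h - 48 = (h + 3)*(h^2 - 16) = (h - 4)*(h + 3)*(h + 4)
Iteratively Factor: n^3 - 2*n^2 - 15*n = (n - 5)*(n^2 + 3*n) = (n - 5)*(n + 3)*(n)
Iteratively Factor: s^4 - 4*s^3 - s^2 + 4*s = (s - 4)*(s^3 - s) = (s - 4)*(s + 1)*(s^2 - s) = s*(s - 4)*(s + 1)*(s - 1)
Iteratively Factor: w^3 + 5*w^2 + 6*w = (w + 3)*(w^2 + 2*w) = (w + 2)*(w + 3)*(w)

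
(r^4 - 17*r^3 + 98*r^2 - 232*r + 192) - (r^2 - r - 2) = r^4 - 17*r^3 + 97*r^2 - 231*r + 194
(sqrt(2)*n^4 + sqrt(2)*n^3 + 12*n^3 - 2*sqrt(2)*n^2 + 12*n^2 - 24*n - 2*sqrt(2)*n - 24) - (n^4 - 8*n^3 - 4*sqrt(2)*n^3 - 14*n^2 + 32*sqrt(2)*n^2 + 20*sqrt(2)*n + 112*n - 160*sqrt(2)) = -n^4 + sqrt(2)*n^4 + 5*sqrt(2)*n^3 + 20*n^3 - 34*sqrt(2)*n^2 + 26*n^2 - 136*n - 22*sqrt(2)*n - 24 + 160*sqrt(2)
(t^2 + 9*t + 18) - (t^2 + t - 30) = 8*t + 48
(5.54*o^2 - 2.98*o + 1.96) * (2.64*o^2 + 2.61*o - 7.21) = 14.6256*o^4 + 6.5922*o^3 - 42.5468*o^2 + 26.6014*o - 14.1316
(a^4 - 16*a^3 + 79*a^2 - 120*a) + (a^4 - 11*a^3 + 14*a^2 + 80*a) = 2*a^4 - 27*a^3 + 93*a^2 - 40*a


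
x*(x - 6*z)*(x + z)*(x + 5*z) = x^4 - 31*x^2*z^2 - 30*x*z^3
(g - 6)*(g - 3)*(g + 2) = g^3 - 7*g^2 + 36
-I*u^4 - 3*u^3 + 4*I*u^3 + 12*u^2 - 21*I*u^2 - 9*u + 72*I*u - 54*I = (u - 3)*(u - 6*I)*(u + 3*I)*(-I*u + I)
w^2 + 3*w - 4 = (w - 1)*(w + 4)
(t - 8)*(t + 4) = t^2 - 4*t - 32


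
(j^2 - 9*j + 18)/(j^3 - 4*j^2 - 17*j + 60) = (j - 6)/(j^2 - j - 20)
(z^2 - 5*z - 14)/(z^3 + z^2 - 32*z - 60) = (z - 7)/(z^2 - z - 30)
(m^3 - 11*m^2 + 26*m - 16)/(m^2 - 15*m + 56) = (m^2 - 3*m + 2)/(m - 7)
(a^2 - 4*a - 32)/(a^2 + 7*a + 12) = (a - 8)/(a + 3)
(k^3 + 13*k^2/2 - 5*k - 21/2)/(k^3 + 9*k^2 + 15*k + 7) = (k - 3/2)/(k + 1)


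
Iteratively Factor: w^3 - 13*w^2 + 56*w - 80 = (w - 4)*(w^2 - 9*w + 20) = (w - 4)^2*(w - 5)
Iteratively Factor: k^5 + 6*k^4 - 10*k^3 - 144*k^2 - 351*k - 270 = (k + 3)*(k^4 + 3*k^3 - 19*k^2 - 87*k - 90) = (k + 3)^2*(k^3 - 19*k - 30) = (k + 3)^3*(k^2 - 3*k - 10) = (k - 5)*(k + 3)^3*(k + 2)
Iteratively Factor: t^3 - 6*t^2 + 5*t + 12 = (t - 4)*(t^2 - 2*t - 3) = (t - 4)*(t + 1)*(t - 3)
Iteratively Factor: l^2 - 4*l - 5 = (l - 5)*(l + 1)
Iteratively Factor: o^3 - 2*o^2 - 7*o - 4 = (o - 4)*(o^2 + 2*o + 1) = (o - 4)*(o + 1)*(o + 1)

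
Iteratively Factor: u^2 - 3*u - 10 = (u - 5)*(u + 2)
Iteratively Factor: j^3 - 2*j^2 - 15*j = (j)*(j^2 - 2*j - 15) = j*(j - 5)*(j + 3)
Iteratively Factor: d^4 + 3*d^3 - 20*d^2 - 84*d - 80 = (d - 5)*(d^3 + 8*d^2 + 20*d + 16) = (d - 5)*(d + 2)*(d^2 + 6*d + 8) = (d - 5)*(d + 2)^2*(d + 4)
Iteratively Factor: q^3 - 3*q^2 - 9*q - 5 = (q + 1)*(q^2 - 4*q - 5) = (q + 1)^2*(q - 5)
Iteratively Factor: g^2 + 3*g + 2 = (g + 1)*(g + 2)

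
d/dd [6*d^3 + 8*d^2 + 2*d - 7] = 18*d^2 + 16*d + 2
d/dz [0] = 0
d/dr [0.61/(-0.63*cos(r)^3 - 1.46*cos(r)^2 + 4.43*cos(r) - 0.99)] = (-1.1529*cos(r)^2 - 1.7812*cos(r) + 2.7023)*sin(r)/(0.63*cos(r)^3 + 1.46*cos(r)^2 - 4.43*cos(r) + 0.99)^2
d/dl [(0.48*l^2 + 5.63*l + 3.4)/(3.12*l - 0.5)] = (1.4976*l^2 - 0.48*l - 13.423)/(9.7344*l^2 - 3.12*l + 0.25)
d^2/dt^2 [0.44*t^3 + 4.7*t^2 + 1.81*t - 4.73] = 2.64*t + 9.4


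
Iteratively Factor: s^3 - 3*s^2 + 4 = (s - 2)*(s^2 - s - 2) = (s - 2)*(s + 1)*(s - 2)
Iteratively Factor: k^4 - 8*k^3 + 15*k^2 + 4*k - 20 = (k - 2)*(k^3 - 6*k^2 + 3*k + 10) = (k - 2)*(k + 1)*(k^2 - 7*k + 10) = (k - 2)^2*(k + 1)*(k - 5)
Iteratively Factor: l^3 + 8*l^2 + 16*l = (l + 4)*(l^2 + 4*l) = l*(l + 4)*(l + 4)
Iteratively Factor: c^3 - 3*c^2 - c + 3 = (c + 1)*(c^2 - 4*c + 3) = (c - 3)*(c + 1)*(c - 1)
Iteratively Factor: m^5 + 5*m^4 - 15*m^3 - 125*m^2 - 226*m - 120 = (m + 3)*(m^4 + 2*m^3 - 21*m^2 - 62*m - 40) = (m + 2)*(m + 3)*(m^3 - 21*m - 20) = (m + 2)*(m + 3)*(m + 4)*(m^2 - 4*m - 5) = (m - 5)*(m + 2)*(m + 3)*(m + 4)*(m + 1)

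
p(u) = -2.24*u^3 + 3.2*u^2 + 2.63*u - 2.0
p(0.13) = -1.61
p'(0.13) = 3.35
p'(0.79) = 3.49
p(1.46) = 1.69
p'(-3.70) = -113.05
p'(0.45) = 4.15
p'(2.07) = -12.92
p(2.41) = -8.43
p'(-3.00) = -77.05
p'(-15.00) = -1605.37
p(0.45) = -0.37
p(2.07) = -2.71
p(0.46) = -0.33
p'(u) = -6.72*u^2 + 6.4*u + 2.63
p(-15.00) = 8238.55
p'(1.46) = -2.35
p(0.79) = 0.97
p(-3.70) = 145.54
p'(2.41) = -20.98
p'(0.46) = 4.15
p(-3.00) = 79.39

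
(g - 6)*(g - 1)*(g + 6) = g^3 - g^2 - 36*g + 36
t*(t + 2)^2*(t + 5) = t^4 + 9*t^3 + 24*t^2 + 20*t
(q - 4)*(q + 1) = q^2 - 3*q - 4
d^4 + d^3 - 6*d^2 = d^2*(d - 2)*(d + 3)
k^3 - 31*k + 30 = (k - 5)*(k - 1)*(k + 6)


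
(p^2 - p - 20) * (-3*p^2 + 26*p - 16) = -3*p^4 + 29*p^3 + 18*p^2 - 504*p + 320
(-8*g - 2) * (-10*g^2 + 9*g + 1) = 80*g^3 - 52*g^2 - 26*g - 2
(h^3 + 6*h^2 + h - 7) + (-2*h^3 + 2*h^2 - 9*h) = -h^3 + 8*h^2 - 8*h - 7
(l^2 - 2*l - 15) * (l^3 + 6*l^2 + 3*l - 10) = l^5 + 4*l^4 - 24*l^3 - 106*l^2 - 25*l + 150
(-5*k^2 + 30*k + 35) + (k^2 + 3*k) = -4*k^2 + 33*k + 35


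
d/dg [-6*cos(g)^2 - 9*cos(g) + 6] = 3*(4*cos(g) + 3)*sin(g)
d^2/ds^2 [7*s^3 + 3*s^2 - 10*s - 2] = 42*s + 6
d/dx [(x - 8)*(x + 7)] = 2*x - 1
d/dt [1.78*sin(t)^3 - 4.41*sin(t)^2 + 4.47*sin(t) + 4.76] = (5.34*sin(t)^2 - 8.82*sin(t) + 4.47)*cos(t)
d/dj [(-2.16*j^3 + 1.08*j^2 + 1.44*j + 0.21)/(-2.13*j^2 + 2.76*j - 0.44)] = (4.6008*j^4 - 11.9232*j^3 + 8.8992*j^2 - 0.0558000000000001*j - 1.2132)/(4.5369*j^4 - 11.7576*j^3 + 9.492*j^2 - 2.4288*j + 0.1936)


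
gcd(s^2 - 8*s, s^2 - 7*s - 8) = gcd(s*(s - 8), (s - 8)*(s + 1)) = s - 8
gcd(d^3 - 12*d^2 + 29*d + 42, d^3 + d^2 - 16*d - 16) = d + 1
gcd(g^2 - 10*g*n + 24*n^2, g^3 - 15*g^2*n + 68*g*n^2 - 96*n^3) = g - 4*n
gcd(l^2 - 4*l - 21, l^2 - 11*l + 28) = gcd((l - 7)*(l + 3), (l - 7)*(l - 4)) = l - 7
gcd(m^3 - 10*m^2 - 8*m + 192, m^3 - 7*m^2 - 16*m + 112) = m + 4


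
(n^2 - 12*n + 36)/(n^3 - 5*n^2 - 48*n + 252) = 1/(n + 7)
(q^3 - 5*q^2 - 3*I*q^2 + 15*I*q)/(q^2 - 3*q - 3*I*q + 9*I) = q*(q - 5)/(q - 3)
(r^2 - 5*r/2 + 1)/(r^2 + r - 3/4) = 2*(r - 2)/(2*r + 3)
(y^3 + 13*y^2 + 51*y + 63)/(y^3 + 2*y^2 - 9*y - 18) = (y^2 + 10*y + 21)/(y^2 - y - 6)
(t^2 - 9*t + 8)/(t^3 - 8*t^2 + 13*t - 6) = (t - 8)/(t^2 - 7*t + 6)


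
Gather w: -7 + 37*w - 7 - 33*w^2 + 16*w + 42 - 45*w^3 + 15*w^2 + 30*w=-45*w^3 - 18*w^2 + 83*w + 28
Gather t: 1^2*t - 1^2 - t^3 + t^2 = -t^3 + t^2 + t - 1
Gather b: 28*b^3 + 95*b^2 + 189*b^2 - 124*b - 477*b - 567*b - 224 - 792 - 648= 28*b^3 + 284*b^2 - 1168*b - 1664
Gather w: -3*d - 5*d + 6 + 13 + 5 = 24 - 8*d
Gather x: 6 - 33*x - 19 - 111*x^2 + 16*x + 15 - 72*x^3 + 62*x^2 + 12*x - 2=-72*x^3 - 49*x^2 - 5*x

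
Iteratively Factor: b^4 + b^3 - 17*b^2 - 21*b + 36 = (b + 3)*(b^3 - 2*b^2 - 11*b + 12) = (b + 3)^2*(b^2 - 5*b + 4) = (b - 1)*(b + 3)^2*(b - 4)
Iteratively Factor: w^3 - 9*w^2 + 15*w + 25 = (w + 1)*(w^2 - 10*w + 25) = (w - 5)*(w + 1)*(w - 5)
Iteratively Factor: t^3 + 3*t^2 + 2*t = (t + 2)*(t^2 + t) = (t + 1)*(t + 2)*(t)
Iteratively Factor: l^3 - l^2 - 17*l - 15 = (l + 1)*(l^2 - 2*l - 15) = (l + 1)*(l + 3)*(l - 5)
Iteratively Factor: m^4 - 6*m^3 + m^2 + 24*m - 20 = (m - 5)*(m^3 - m^2 - 4*m + 4) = (m - 5)*(m - 1)*(m^2 - 4) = (m - 5)*(m - 2)*(m - 1)*(m + 2)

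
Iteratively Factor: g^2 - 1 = (g - 1)*(g + 1)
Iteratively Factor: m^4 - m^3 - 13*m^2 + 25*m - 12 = (m + 4)*(m^3 - 5*m^2 + 7*m - 3) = (m - 1)*(m + 4)*(m^2 - 4*m + 3) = (m - 3)*(m - 1)*(m + 4)*(m - 1)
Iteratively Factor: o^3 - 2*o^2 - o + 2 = (o + 1)*(o^2 - 3*o + 2) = (o - 1)*(o + 1)*(o - 2)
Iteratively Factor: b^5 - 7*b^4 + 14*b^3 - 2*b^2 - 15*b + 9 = (b - 3)*(b^4 - 4*b^3 + 2*b^2 + 4*b - 3) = (b - 3)^2*(b^3 - b^2 - b + 1) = (b - 3)^2*(b + 1)*(b^2 - 2*b + 1) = (b - 3)^2*(b - 1)*(b + 1)*(b - 1)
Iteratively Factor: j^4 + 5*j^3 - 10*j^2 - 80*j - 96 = (j + 2)*(j^3 + 3*j^2 - 16*j - 48) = (j - 4)*(j + 2)*(j^2 + 7*j + 12) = (j - 4)*(j + 2)*(j + 4)*(j + 3)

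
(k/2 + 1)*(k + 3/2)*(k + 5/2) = k^3/2 + 3*k^2 + 47*k/8 + 15/4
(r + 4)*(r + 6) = r^2 + 10*r + 24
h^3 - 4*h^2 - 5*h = h*(h - 5)*(h + 1)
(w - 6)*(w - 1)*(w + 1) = w^3 - 6*w^2 - w + 6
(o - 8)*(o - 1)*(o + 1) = o^3 - 8*o^2 - o + 8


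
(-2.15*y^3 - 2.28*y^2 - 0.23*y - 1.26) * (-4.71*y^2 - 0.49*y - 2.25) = 10.1265*y^5 + 11.7923*y^4 + 7.038*y^3 + 11.1773*y^2 + 1.1349*y + 2.835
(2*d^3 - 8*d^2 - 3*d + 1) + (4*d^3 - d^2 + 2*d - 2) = 6*d^3 - 9*d^2 - d - 1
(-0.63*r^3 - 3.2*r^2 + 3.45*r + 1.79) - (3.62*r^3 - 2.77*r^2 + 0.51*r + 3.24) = -4.25*r^3 - 0.43*r^2 + 2.94*r - 1.45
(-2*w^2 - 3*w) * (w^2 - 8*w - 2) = -2*w^4 + 13*w^3 + 28*w^2 + 6*w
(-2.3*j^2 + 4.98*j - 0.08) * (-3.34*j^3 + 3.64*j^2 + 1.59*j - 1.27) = 7.682*j^5 - 25.0052*j^4 + 14.7374*j^3 + 10.548*j^2 - 6.4518*j + 0.1016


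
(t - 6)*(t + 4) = t^2 - 2*t - 24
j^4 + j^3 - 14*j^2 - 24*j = j*(j - 4)*(j + 2)*(j + 3)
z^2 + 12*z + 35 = (z + 5)*(z + 7)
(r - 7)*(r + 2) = r^2 - 5*r - 14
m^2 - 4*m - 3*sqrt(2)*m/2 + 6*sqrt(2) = (m - 4)*(m - 3*sqrt(2)/2)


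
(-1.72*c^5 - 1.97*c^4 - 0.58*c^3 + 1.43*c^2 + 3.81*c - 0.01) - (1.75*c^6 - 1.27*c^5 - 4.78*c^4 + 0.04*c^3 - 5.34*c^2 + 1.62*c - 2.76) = -1.75*c^6 - 0.45*c^5 + 2.81*c^4 - 0.62*c^3 + 6.77*c^2 + 2.19*c + 2.75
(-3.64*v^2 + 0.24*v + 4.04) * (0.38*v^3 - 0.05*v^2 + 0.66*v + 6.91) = -1.3832*v^5 + 0.2732*v^4 - 0.8792*v^3 - 25.196*v^2 + 4.3248*v + 27.9164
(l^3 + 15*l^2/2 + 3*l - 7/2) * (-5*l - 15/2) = -5*l^4 - 45*l^3 - 285*l^2/4 - 5*l + 105/4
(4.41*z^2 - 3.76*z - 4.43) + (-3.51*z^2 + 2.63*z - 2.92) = 0.9*z^2 - 1.13*z - 7.35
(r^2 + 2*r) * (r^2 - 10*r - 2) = r^4 - 8*r^3 - 22*r^2 - 4*r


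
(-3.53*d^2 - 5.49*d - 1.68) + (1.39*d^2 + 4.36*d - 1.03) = -2.14*d^2 - 1.13*d - 2.71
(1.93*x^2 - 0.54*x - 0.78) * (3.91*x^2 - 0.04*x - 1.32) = 7.5463*x^4 - 2.1886*x^3 - 5.5758*x^2 + 0.744*x + 1.0296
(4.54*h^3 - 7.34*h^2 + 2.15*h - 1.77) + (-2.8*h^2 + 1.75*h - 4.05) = 4.54*h^3 - 10.14*h^2 + 3.9*h - 5.82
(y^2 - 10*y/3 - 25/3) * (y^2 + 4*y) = y^4 + 2*y^3/3 - 65*y^2/3 - 100*y/3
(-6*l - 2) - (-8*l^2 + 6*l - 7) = 8*l^2 - 12*l + 5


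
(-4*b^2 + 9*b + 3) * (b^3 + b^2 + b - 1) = -4*b^5 + 5*b^4 + 8*b^3 + 16*b^2 - 6*b - 3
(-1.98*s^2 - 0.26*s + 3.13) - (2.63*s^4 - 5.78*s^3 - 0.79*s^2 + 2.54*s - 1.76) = -2.63*s^4 + 5.78*s^3 - 1.19*s^2 - 2.8*s + 4.89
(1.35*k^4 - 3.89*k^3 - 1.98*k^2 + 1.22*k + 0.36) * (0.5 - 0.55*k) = -0.7425*k^5 + 2.8145*k^4 - 0.856*k^3 - 1.661*k^2 + 0.412*k + 0.18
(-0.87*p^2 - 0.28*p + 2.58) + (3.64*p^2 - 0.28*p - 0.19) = 2.77*p^2 - 0.56*p + 2.39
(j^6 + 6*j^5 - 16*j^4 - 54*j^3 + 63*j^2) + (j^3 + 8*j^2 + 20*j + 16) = j^6 + 6*j^5 - 16*j^4 - 53*j^3 + 71*j^2 + 20*j + 16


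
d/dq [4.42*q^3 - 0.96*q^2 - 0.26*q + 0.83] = 13.26*q^2 - 1.92*q - 0.26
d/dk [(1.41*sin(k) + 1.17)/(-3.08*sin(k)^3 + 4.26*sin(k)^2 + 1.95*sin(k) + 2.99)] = (8.6856*sin(k)^3 + 4.8042*sin(k)^2 - 9.9684*sin(k) + 1.9344)*cos(k)/(9.4864*sin(k)^6 - 26.2416*sin(k)^5 + 6.1356*sin(k)^4 - 1.8044*sin(k)^3 + 29.2773*sin(k)^2 + 11.661*sin(k) + 8.9401)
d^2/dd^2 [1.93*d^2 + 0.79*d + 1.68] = 3.86000000000000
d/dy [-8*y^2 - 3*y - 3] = -16*y - 3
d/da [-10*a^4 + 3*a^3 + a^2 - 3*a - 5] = -40*a^3 + 9*a^2 + 2*a - 3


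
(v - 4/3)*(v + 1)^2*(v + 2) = v^4 + 8*v^3/3 - v^2/3 - 14*v/3 - 8/3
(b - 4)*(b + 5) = b^2 + b - 20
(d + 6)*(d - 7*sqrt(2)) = d^2 - 7*sqrt(2)*d + 6*d - 42*sqrt(2)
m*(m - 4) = m^2 - 4*m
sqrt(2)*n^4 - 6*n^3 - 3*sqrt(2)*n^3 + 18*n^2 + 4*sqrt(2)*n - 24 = (n - 2)^2*(n - 3*sqrt(2))*(sqrt(2)*n + sqrt(2))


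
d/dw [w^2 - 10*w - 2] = 2*w - 10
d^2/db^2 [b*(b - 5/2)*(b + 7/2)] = 6*b + 2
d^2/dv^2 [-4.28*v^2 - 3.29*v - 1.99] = -8.56000000000000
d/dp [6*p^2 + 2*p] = 12*p + 2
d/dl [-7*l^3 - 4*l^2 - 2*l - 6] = -21*l^2 - 8*l - 2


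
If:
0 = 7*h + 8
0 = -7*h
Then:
No Solution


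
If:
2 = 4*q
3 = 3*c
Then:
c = 1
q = 1/2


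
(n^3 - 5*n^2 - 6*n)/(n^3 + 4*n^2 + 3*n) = (n - 6)/(n + 3)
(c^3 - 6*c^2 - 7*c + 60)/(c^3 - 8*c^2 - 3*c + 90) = (c - 4)/(c - 6)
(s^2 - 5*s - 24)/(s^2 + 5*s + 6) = (s - 8)/(s + 2)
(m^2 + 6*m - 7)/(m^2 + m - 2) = (m + 7)/(m + 2)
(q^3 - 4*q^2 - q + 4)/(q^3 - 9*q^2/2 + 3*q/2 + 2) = 2*(q + 1)/(2*q + 1)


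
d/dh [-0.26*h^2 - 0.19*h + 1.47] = -0.52*h - 0.19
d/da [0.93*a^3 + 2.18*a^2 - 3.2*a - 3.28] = 2.79*a^2 + 4.36*a - 3.2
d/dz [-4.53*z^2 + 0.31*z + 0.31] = 0.31 - 9.06*z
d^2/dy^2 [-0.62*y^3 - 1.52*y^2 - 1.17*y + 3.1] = -3.72*y - 3.04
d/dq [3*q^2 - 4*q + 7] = 6*q - 4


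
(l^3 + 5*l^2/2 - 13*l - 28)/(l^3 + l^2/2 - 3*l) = (2*l^2 + l - 28)/(l*(2*l - 3))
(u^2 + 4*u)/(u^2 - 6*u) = (u + 4)/(u - 6)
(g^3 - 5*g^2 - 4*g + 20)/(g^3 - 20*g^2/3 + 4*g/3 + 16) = 3*(g^2 - 3*g - 10)/(3*g^2 - 14*g - 24)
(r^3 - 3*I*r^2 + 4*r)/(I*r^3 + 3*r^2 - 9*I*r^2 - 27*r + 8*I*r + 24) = r*(r^2 - 3*I*r + 4)/(I*r^3 + 3*r^2 - 9*I*r^2 - 27*r + 8*I*r + 24)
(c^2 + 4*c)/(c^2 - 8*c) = (c + 4)/(c - 8)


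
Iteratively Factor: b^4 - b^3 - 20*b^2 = (b)*(b^3 - b^2 - 20*b) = b*(b - 5)*(b^2 + 4*b) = b*(b - 5)*(b + 4)*(b)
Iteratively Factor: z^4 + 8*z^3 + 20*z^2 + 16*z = (z + 2)*(z^3 + 6*z^2 + 8*z) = (z + 2)*(z + 4)*(z^2 + 2*z) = z*(z + 2)*(z + 4)*(z + 2)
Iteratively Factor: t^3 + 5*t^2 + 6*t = (t)*(t^2 + 5*t + 6) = t*(t + 3)*(t + 2)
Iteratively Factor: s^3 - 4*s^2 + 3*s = (s)*(s^2 - 4*s + 3) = s*(s - 3)*(s - 1)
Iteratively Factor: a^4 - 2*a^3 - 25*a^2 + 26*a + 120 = (a - 5)*(a^3 + 3*a^2 - 10*a - 24) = (a - 5)*(a + 2)*(a^2 + a - 12) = (a - 5)*(a - 3)*(a + 2)*(a + 4)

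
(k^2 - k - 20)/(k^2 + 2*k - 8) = (k - 5)/(k - 2)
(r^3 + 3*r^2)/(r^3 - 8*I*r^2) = (r + 3)/(r - 8*I)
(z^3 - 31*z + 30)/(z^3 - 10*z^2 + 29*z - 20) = (z + 6)/(z - 4)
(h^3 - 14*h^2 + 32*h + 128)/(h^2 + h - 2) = (h^2 - 16*h + 64)/(h - 1)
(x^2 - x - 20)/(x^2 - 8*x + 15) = (x + 4)/(x - 3)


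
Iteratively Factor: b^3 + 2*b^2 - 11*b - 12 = (b - 3)*(b^2 + 5*b + 4) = (b - 3)*(b + 4)*(b + 1)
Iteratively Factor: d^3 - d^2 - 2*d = (d)*(d^2 - d - 2) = d*(d + 1)*(d - 2)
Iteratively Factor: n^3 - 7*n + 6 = (n - 1)*(n^2 + n - 6) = (n - 2)*(n - 1)*(n + 3)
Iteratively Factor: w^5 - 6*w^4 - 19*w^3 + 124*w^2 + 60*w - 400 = (w - 5)*(w^4 - w^3 - 24*w^2 + 4*w + 80) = (w - 5)*(w - 2)*(w^3 + w^2 - 22*w - 40) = (w - 5)*(w - 2)*(w + 4)*(w^2 - 3*w - 10) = (w - 5)^2*(w - 2)*(w + 4)*(w + 2)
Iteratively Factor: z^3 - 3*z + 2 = (z + 2)*(z^2 - 2*z + 1) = (z - 1)*(z + 2)*(z - 1)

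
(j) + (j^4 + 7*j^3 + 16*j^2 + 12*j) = j^4 + 7*j^3 + 16*j^2 + 13*j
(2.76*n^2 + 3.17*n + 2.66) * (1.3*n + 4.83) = 3.588*n^3 + 17.4518*n^2 + 18.7691*n + 12.8478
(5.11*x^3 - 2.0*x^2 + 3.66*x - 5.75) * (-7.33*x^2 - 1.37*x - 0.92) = -37.4563*x^5 + 7.6593*x^4 - 28.789*x^3 + 38.9733*x^2 + 4.5103*x + 5.29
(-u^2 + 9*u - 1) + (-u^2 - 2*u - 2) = -2*u^2 + 7*u - 3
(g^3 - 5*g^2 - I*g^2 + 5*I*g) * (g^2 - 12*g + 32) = g^5 - 17*g^4 - I*g^4 + 92*g^3 + 17*I*g^3 - 160*g^2 - 92*I*g^2 + 160*I*g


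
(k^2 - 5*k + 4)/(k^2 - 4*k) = (k - 1)/k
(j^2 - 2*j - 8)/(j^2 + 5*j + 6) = (j - 4)/(j + 3)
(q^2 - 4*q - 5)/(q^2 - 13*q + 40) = (q + 1)/(q - 8)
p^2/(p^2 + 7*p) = p/(p + 7)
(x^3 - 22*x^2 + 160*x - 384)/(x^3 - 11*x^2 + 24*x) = (x^2 - 14*x + 48)/(x*(x - 3))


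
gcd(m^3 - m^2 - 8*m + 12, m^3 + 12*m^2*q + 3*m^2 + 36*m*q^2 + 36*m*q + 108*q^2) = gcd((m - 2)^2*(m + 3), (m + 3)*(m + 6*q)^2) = m + 3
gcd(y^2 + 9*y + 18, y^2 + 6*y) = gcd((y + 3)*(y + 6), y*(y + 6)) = y + 6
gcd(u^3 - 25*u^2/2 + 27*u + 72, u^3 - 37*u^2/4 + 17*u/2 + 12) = u - 8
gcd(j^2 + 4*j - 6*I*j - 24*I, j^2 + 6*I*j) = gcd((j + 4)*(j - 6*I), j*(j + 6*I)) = 1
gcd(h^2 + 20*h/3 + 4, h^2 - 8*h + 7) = 1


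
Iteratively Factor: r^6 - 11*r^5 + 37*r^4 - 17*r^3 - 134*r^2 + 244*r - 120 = (r - 2)*(r^5 - 9*r^4 + 19*r^3 + 21*r^2 - 92*r + 60) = (r - 2)*(r + 2)*(r^4 - 11*r^3 + 41*r^2 - 61*r + 30) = (r - 5)*(r - 2)*(r + 2)*(r^3 - 6*r^2 + 11*r - 6) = (r - 5)*(r - 2)*(r - 1)*(r + 2)*(r^2 - 5*r + 6) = (r - 5)*(r - 2)^2*(r - 1)*(r + 2)*(r - 3)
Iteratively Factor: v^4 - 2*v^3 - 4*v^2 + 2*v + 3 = (v + 1)*(v^3 - 3*v^2 - v + 3) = (v + 1)^2*(v^2 - 4*v + 3) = (v - 1)*(v + 1)^2*(v - 3)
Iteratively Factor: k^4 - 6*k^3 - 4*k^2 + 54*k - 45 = (k - 3)*(k^3 - 3*k^2 - 13*k + 15) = (k - 5)*(k - 3)*(k^2 + 2*k - 3) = (k - 5)*(k - 3)*(k - 1)*(k + 3)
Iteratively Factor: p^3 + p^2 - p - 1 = (p + 1)*(p^2 - 1) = (p + 1)^2*(p - 1)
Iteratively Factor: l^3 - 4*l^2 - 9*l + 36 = (l - 4)*(l^2 - 9) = (l - 4)*(l + 3)*(l - 3)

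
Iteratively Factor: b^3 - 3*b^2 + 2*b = (b - 1)*(b^2 - 2*b) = b*(b - 1)*(b - 2)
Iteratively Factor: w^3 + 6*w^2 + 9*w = (w + 3)*(w^2 + 3*w) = w*(w + 3)*(w + 3)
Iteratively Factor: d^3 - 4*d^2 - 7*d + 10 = (d - 5)*(d^2 + d - 2) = (d - 5)*(d - 1)*(d + 2)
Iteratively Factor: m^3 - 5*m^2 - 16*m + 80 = (m - 5)*(m^2 - 16) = (m - 5)*(m - 4)*(m + 4)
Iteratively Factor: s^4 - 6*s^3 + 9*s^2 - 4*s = (s - 1)*(s^3 - 5*s^2 + 4*s) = s*(s - 1)*(s^2 - 5*s + 4) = s*(s - 4)*(s - 1)*(s - 1)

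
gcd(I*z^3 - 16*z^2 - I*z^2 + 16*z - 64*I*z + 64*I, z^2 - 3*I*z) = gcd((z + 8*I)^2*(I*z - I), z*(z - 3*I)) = 1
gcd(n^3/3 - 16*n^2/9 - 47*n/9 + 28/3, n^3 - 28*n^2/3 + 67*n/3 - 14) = 1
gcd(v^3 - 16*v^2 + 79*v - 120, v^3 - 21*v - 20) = v - 5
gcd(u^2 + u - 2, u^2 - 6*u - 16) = u + 2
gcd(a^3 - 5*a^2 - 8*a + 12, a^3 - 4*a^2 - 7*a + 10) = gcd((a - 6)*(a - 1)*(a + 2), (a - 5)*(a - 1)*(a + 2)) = a^2 + a - 2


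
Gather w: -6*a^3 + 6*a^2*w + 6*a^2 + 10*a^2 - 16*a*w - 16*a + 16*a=-6*a^3 + 16*a^2 + w*(6*a^2 - 16*a)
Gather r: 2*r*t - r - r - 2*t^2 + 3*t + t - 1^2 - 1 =r*(2*t - 2) - 2*t^2 + 4*t - 2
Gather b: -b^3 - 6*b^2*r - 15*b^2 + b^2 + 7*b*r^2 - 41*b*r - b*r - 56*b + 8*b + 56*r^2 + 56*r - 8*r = -b^3 + b^2*(-6*r - 14) + b*(7*r^2 - 42*r - 48) + 56*r^2 + 48*r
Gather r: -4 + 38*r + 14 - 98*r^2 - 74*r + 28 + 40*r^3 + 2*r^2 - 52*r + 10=40*r^3 - 96*r^2 - 88*r + 48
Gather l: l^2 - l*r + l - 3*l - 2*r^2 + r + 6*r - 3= l^2 + l*(-r - 2) - 2*r^2 + 7*r - 3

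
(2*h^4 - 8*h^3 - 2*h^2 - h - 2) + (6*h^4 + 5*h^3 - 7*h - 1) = 8*h^4 - 3*h^3 - 2*h^2 - 8*h - 3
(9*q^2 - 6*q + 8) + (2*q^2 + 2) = 11*q^2 - 6*q + 10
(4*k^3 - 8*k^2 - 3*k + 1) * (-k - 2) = -4*k^4 + 19*k^2 + 5*k - 2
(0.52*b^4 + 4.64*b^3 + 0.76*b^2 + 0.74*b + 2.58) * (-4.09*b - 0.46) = -2.1268*b^5 - 19.2168*b^4 - 5.2428*b^3 - 3.3762*b^2 - 10.8926*b - 1.1868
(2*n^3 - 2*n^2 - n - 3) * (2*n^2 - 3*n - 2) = 4*n^5 - 10*n^4 + n^2 + 11*n + 6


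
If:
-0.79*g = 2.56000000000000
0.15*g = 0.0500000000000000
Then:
No Solution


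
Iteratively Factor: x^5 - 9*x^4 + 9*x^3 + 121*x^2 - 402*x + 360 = (x - 3)*(x^4 - 6*x^3 - 9*x^2 + 94*x - 120) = (x - 3)*(x - 2)*(x^3 - 4*x^2 - 17*x + 60) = (x - 5)*(x - 3)*(x - 2)*(x^2 + x - 12) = (x - 5)*(x - 3)^2*(x - 2)*(x + 4)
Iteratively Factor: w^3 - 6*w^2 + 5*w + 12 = (w - 4)*(w^2 - 2*w - 3) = (w - 4)*(w - 3)*(w + 1)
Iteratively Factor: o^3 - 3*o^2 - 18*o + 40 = (o - 5)*(o^2 + 2*o - 8) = (o - 5)*(o - 2)*(o + 4)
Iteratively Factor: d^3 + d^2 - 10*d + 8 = (d + 4)*(d^2 - 3*d + 2) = (d - 1)*(d + 4)*(d - 2)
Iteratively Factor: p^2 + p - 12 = (p + 4)*(p - 3)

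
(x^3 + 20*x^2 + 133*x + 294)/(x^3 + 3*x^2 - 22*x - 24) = (x^2 + 14*x + 49)/(x^2 - 3*x - 4)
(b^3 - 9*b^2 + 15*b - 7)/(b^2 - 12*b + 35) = (b^2 - 2*b + 1)/(b - 5)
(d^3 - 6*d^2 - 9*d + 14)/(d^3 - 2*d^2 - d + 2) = (d^2 - 5*d - 14)/(d^2 - d - 2)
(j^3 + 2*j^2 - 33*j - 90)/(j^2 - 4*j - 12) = (j^2 + 8*j + 15)/(j + 2)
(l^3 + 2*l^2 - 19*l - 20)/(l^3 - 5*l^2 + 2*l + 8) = (l + 5)/(l - 2)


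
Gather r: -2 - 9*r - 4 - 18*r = -27*r - 6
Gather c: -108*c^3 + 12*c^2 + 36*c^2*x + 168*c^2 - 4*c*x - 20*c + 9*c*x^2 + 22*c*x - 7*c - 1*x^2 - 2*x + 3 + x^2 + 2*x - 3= -108*c^3 + c^2*(36*x + 180) + c*(9*x^2 + 18*x - 27)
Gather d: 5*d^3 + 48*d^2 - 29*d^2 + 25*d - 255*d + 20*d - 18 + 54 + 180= 5*d^3 + 19*d^2 - 210*d + 216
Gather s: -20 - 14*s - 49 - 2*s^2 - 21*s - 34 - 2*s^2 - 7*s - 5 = -4*s^2 - 42*s - 108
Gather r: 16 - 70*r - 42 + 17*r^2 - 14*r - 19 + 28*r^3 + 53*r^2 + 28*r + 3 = 28*r^3 + 70*r^2 - 56*r - 42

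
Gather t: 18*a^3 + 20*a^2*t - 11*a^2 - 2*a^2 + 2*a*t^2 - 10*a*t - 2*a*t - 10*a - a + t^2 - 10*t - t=18*a^3 - 13*a^2 - 11*a + t^2*(2*a + 1) + t*(20*a^2 - 12*a - 11)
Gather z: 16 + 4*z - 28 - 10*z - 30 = -6*z - 42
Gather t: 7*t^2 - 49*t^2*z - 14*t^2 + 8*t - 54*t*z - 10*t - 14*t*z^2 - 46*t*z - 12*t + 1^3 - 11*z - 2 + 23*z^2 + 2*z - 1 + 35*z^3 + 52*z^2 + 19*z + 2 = t^2*(-49*z - 7) + t*(-14*z^2 - 100*z - 14) + 35*z^3 + 75*z^2 + 10*z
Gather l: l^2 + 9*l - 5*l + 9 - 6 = l^2 + 4*l + 3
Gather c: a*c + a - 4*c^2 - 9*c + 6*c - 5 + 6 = a - 4*c^2 + c*(a - 3) + 1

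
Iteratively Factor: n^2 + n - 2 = (n + 2)*(n - 1)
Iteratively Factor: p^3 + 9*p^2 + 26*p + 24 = (p + 3)*(p^2 + 6*p + 8) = (p + 2)*(p + 3)*(p + 4)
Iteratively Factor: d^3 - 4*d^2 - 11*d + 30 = (d + 3)*(d^2 - 7*d + 10) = (d - 2)*(d + 3)*(d - 5)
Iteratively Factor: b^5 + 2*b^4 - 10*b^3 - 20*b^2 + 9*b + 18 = (b - 1)*(b^4 + 3*b^3 - 7*b^2 - 27*b - 18) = (b - 1)*(b + 1)*(b^3 + 2*b^2 - 9*b - 18) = (b - 1)*(b + 1)*(b + 3)*(b^2 - b - 6) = (b - 1)*(b + 1)*(b + 2)*(b + 3)*(b - 3)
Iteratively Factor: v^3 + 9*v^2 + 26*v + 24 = (v + 4)*(v^2 + 5*v + 6) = (v + 2)*(v + 4)*(v + 3)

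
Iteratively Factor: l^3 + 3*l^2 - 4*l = (l)*(l^2 + 3*l - 4) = l*(l + 4)*(l - 1)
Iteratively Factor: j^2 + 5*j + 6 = (j + 3)*(j + 2)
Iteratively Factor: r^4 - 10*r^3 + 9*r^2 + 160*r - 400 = (r - 5)*(r^3 - 5*r^2 - 16*r + 80) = (r - 5)*(r + 4)*(r^2 - 9*r + 20) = (r - 5)*(r - 4)*(r + 4)*(r - 5)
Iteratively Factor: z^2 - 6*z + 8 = (z - 4)*(z - 2)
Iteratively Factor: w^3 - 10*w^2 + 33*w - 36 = (w - 4)*(w^2 - 6*w + 9) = (w - 4)*(w - 3)*(w - 3)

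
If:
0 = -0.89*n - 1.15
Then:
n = -1.29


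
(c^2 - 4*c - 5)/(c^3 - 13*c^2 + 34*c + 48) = (c - 5)/(c^2 - 14*c + 48)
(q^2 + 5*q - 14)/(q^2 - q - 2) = (q + 7)/(q + 1)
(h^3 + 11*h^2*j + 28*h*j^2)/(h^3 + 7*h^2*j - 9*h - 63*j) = h*(h + 4*j)/(h^2 - 9)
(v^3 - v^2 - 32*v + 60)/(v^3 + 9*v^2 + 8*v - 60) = (v - 5)/(v + 5)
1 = 1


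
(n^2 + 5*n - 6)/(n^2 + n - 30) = (n - 1)/(n - 5)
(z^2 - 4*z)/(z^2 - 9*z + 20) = z/(z - 5)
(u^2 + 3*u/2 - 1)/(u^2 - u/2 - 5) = (2*u - 1)/(2*u - 5)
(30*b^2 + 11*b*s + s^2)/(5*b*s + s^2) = (6*b + s)/s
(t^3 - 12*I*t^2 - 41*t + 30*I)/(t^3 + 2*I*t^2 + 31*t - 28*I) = (t^2 - 11*I*t - 30)/(t^2 + 3*I*t + 28)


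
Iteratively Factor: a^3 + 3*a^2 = (a + 3)*(a^2) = a*(a + 3)*(a)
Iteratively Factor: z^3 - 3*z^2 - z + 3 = (z - 3)*(z^2 - 1) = (z - 3)*(z - 1)*(z + 1)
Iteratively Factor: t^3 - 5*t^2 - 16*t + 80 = (t + 4)*(t^2 - 9*t + 20) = (t - 5)*(t + 4)*(t - 4)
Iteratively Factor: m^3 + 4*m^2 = (m)*(m^2 + 4*m) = m*(m + 4)*(m)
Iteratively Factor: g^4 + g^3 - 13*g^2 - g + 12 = (g - 1)*(g^3 + 2*g^2 - 11*g - 12) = (g - 3)*(g - 1)*(g^2 + 5*g + 4) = (g - 3)*(g - 1)*(g + 4)*(g + 1)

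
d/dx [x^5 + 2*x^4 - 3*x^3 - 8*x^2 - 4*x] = 5*x^4 + 8*x^3 - 9*x^2 - 16*x - 4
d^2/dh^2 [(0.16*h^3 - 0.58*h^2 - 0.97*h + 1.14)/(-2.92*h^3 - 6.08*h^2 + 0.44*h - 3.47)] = (-3.5527136788005e-15*h^7 + 15.571776*h^6 + 48.39024*h^5 + 10.610112*h^4 - 322.100912*h^3 - 433.9572*h^2 - 46.743312*h + 64.590556)/(24.897088*h^9 + 155.521536*h^8 + 312.570816*h^7 + 266.646032*h^6 + 322.53024*h^5 + 361.601952*h^4 + 49.695436*h^3 + 221.641392*h^2 - 15.893988*h + 41.781923)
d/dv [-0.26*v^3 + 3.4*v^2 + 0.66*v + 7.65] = -0.78*v^2 + 6.8*v + 0.66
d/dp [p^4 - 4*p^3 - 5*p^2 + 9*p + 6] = 4*p^3 - 12*p^2 - 10*p + 9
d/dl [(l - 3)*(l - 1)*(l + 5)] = 3*l^2 + 2*l - 17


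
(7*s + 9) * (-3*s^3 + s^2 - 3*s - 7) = -21*s^4 - 20*s^3 - 12*s^2 - 76*s - 63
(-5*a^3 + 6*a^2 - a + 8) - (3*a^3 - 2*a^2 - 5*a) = -8*a^3 + 8*a^2 + 4*a + 8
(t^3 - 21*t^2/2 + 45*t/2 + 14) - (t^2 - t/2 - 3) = t^3 - 23*t^2/2 + 23*t + 17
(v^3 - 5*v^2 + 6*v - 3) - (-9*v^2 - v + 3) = v^3 + 4*v^2 + 7*v - 6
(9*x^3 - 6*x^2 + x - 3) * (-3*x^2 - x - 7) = -27*x^5 + 9*x^4 - 60*x^3 + 50*x^2 - 4*x + 21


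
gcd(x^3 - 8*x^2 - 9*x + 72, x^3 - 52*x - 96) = x - 8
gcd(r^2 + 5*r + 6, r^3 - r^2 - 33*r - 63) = r + 3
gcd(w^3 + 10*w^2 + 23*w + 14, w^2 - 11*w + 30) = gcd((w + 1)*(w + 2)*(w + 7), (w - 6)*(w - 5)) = 1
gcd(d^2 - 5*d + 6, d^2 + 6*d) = 1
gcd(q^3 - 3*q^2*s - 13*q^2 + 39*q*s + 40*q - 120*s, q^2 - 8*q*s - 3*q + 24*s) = 1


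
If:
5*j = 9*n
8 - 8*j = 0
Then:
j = 1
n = 5/9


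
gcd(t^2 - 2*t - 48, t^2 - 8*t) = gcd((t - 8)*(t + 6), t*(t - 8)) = t - 8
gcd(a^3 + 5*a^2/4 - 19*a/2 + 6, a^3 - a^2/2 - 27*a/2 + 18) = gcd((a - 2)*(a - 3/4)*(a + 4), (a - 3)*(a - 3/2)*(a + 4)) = a + 4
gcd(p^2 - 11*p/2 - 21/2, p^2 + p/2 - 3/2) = p + 3/2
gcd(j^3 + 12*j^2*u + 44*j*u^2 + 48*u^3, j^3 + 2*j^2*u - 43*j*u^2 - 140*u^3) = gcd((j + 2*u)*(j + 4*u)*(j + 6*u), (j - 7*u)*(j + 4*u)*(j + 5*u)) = j + 4*u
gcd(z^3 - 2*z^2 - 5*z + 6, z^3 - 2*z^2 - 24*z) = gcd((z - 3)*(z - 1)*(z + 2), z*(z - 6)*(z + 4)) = 1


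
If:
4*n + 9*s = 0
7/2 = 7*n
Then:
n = 1/2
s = -2/9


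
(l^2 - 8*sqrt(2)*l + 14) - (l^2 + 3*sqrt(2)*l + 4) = -11*sqrt(2)*l + 10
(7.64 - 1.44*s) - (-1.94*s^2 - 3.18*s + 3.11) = 1.94*s^2 + 1.74*s + 4.53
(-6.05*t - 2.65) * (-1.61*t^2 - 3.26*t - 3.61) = 9.7405*t^3 + 23.9895*t^2 + 30.4795*t + 9.5665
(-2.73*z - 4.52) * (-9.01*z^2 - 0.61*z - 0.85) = 24.5973*z^3 + 42.3905*z^2 + 5.0777*z + 3.842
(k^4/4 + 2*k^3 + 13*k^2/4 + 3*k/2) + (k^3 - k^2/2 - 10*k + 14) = k^4/4 + 3*k^3 + 11*k^2/4 - 17*k/2 + 14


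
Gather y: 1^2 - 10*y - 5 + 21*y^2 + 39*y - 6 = 21*y^2 + 29*y - 10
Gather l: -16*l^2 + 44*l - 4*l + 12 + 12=-16*l^2 + 40*l + 24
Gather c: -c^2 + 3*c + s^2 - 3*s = -c^2 + 3*c + s^2 - 3*s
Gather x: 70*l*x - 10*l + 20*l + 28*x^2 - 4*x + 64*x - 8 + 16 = 10*l + 28*x^2 + x*(70*l + 60) + 8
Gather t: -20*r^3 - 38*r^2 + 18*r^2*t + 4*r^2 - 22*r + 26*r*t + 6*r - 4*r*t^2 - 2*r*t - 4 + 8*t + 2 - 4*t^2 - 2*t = -20*r^3 - 34*r^2 - 16*r + t^2*(-4*r - 4) + t*(18*r^2 + 24*r + 6) - 2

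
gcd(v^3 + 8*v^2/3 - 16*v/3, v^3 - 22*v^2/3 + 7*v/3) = v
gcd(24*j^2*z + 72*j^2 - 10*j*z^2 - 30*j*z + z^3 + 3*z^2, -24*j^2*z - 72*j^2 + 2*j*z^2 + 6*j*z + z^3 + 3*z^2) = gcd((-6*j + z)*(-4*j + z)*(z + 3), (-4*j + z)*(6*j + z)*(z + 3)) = -4*j*z - 12*j + z^2 + 3*z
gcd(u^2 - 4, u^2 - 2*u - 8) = u + 2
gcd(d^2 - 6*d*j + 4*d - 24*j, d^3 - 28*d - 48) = d + 4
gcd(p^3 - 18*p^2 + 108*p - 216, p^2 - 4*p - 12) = p - 6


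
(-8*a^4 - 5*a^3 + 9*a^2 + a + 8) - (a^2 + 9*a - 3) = -8*a^4 - 5*a^3 + 8*a^2 - 8*a + 11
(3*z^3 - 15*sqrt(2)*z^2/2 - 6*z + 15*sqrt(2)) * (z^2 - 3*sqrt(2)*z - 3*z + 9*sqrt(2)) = 3*z^5 - 33*sqrt(2)*z^4/2 - 9*z^4 + 39*z^3 + 99*sqrt(2)*z^3/2 - 117*z^2 + 33*sqrt(2)*z^2 - 99*sqrt(2)*z - 90*z + 270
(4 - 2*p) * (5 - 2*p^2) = 4*p^3 - 8*p^2 - 10*p + 20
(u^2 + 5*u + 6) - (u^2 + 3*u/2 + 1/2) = 7*u/2 + 11/2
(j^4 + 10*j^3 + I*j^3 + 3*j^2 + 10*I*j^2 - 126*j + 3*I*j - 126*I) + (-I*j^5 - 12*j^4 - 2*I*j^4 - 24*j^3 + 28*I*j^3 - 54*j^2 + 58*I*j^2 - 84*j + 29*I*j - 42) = -I*j^5 - 11*j^4 - 2*I*j^4 - 14*j^3 + 29*I*j^3 - 51*j^2 + 68*I*j^2 - 210*j + 32*I*j - 42 - 126*I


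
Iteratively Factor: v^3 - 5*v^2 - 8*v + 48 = (v - 4)*(v^2 - v - 12) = (v - 4)*(v + 3)*(v - 4)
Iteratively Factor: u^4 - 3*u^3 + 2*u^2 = (u)*(u^3 - 3*u^2 + 2*u) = u^2*(u^2 - 3*u + 2) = u^2*(u - 1)*(u - 2)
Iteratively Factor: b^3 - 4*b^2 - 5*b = (b + 1)*(b^2 - 5*b) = b*(b + 1)*(b - 5)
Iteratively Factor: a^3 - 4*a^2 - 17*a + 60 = (a - 5)*(a^2 + a - 12) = (a - 5)*(a + 4)*(a - 3)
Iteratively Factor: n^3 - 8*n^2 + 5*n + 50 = (n + 2)*(n^2 - 10*n + 25) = (n - 5)*(n + 2)*(n - 5)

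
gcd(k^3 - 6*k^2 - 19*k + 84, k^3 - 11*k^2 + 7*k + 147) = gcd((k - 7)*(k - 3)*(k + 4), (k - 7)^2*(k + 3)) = k - 7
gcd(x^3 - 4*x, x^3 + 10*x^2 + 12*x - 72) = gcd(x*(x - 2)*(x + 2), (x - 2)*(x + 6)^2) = x - 2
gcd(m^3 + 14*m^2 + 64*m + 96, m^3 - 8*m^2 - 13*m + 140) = m + 4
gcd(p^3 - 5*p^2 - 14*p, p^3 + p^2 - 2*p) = p^2 + 2*p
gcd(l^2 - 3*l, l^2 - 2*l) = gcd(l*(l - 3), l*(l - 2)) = l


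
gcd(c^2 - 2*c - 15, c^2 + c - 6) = c + 3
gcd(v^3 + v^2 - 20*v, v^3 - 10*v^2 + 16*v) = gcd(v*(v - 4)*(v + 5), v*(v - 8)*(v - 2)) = v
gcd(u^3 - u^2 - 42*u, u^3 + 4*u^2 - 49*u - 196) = u - 7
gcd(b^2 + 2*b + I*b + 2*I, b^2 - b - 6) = b + 2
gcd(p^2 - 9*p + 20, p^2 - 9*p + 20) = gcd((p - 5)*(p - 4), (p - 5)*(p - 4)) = p^2 - 9*p + 20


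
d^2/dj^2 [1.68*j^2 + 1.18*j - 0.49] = 3.36000000000000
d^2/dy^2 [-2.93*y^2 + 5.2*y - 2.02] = -5.86000000000000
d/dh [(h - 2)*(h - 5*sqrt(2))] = 2*h - 5*sqrt(2) - 2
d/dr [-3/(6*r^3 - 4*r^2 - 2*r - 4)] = 3*(9*r^2 - 4*r - 1)/(2*(-3*r^3 + 2*r^2 + r + 2)^2)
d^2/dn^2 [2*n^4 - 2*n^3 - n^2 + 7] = 24*n^2 - 12*n - 2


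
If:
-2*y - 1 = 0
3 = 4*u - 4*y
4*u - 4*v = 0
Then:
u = 1/4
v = 1/4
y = -1/2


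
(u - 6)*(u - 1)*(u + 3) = u^3 - 4*u^2 - 15*u + 18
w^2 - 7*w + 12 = (w - 4)*(w - 3)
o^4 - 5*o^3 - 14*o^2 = o^2*(o - 7)*(o + 2)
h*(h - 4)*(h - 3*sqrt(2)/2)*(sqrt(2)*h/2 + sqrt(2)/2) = sqrt(2)*h^4/2 - 3*sqrt(2)*h^3/2 - 3*h^3/2 - 2*sqrt(2)*h^2 + 9*h^2/2 + 6*h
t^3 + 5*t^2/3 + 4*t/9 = t*(t + 1/3)*(t + 4/3)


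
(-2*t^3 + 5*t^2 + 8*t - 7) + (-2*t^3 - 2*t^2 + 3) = -4*t^3 + 3*t^2 + 8*t - 4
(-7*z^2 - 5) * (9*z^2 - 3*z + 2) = -63*z^4 + 21*z^3 - 59*z^2 + 15*z - 10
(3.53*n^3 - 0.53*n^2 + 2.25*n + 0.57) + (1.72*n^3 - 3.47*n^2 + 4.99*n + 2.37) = 5.25*n^3 - 4.0*n^2 + 7.24*n + 2.94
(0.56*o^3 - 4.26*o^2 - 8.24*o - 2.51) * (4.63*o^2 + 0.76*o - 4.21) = 2.5928*o^5 - 19.2982*o^4 - 43.7464*o^3 + 0.0509000000000022*o^2 + 32.7828*o + 10.5671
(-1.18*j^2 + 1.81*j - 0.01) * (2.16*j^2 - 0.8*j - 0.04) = -2.5488*j^4 + 4.8536*j^3 - 1.4224*j^2 - 0.0644*j + 0.0004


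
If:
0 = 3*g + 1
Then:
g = -1/3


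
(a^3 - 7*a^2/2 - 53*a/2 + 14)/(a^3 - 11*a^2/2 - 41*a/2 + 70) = (2*a - 1)/(2*a - 5)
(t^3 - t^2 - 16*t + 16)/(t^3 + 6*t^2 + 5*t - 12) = (t - 4)/(t + 3)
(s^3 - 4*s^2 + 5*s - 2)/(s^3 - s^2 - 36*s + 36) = (s^2 - 3*s + 2)/(s^2 - 36)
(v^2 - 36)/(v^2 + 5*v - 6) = (v - 6)/(v - 1)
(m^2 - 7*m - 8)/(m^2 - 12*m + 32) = (m + 1)/(m - 4)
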